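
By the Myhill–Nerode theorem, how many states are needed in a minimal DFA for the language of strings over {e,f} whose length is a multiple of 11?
By Myhill–Nerode, count the distinguishable equivalence classes: 11 classes — one per residue of the length mod 11; class i is distinguished from class j by any string of length (11 − i) mod 11.
11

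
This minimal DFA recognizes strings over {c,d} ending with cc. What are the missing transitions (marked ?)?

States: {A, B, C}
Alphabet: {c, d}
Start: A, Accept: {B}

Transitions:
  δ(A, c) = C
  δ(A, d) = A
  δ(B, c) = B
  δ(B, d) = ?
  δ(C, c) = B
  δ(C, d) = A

From the language and accept set, identify what each state tracks — A: last symbol not c; B: two trailing c's; C: one trailing c.
Each missing δ(q, a) is the state matching the new tracked value after reading a.
δ(B, d) = A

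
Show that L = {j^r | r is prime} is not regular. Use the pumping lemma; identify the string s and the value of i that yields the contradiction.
Assume L is regular with pumping length p. Idea: pumping by a suitable count produces a composite length.
Let q be a prime with q ≥ p and choose s = j^q ∈ L. By the pumping lemma, s = xyz with |xy| ≤ p, |y| = k ≥ 1. Take i = q+1: |xy^(q+1)z| = q + q·k = q(1+k). Since q ≥ 2 and 1+k ≥ 2, q(1+k) is composite, so xy^(q+1)z ∉ L.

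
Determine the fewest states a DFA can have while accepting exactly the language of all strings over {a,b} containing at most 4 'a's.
By Myhill–Nerode, count the distinguishable equivalence classes: 6 classes — having seen 0, 1, …, 4, or >4 copies of 'a'; counts 0 through 4 are accepting and >4 is dead.
6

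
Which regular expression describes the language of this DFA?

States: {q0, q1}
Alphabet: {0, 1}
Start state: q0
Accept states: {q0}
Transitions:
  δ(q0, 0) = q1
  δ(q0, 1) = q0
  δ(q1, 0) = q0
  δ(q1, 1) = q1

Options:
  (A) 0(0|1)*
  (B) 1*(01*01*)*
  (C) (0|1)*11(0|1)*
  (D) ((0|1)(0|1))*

Check each option against the DFA on short strings; one disagreement eliminates an option:
  (A) 0(0|1)*: on ε the DFA stays in q0 and accepts (q0 ∈ Accept), but the regex does not match it → eliminate
  (B) 1*(01*01*)*: agrees with the DFA on every string of length ≤ 6
  (C) (0|1)*11(0|1)*: on ε the DFA stays in q0 and accepts (q0 ∈ Accept), but the regex does not match it → eliminate
  (D) ((0|1)(0|1))*: on '1' the DFA goes q0 → q0 and accepts (q0 ∈ Accept), but the regex does not match it → eliminate
Only (B) is consistent with the DFA.
(B) 1*(01*01*)*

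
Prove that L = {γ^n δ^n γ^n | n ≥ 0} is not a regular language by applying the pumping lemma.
Assume L is regular with pumping length p. Idea: pumping the first γ-block unbalances it against the other two.
Choose s = γ^p δ^p γ^p ∈ L (|s| = 3p ≥ p). By the pumping lemma, s = xyz with |xy| ≤ p, |y| > 0, so y = γ^k with k ≥ 1, inside the first γ-block. Then xy²z = γ^(p+k) δ^p γ^p. The first block has length p+k ≠ p, so the three block lengths are no longer equal and xy²z ∉ L.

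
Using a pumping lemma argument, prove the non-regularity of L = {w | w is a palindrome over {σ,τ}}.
Assume L is regular with pumping length p. Idea: pumping the leading σ-block breaks the symmetry.
Choose s = σ^p τ σ^p (a palindrome of length 2p+1 ≥ p). By the pumping lemma, s = xyz with |xy| ≤ p, |y| > 0, so y = σ^k with k > 0 (xy lies entirely in the first σ^p). Then xy²z = σ^(p+k) τ σ^p, which is not a palindrome since p+k ≠ p.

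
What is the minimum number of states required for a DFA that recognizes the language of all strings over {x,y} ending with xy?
By Myhill–Nerode, count the distinguishable equivalence classes: 3 classes — one per longest suffix of the input that is a prefix of 'xy' (lengths 0 through 2); only the length-2 class is accepting.
3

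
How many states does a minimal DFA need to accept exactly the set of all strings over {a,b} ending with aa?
By Myhill–Nerode, count the distinguishable equivalence classes: three classes — 0, 1, or ≥2 trailing a's.
3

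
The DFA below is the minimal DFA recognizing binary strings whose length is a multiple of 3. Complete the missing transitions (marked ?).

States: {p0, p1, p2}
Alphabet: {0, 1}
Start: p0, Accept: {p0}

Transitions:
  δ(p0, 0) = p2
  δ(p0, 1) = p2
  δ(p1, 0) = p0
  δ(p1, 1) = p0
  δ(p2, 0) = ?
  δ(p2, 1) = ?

From the language and accept set, identify what each state tracks — p0: length ≡ 0 (mod 3); p1: length ≡ 2 (mod 3); p2: length ≡ 1 (mod 3).
Each missing δ(q, a) is the state matching the new tracked value after reading a.
δ(p2, 0) = p1; δ(p2, 1) = p1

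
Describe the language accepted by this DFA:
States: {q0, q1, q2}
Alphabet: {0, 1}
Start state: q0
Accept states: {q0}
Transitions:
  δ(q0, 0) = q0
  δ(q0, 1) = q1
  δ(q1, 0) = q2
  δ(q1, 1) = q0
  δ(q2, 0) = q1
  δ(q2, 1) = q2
Testing a few strings:
  '1' → reject
  '1011' → reject
  '10' → reject
  '00' → accept
State roles: q0=value ≡ 0 (mod 3); q1=value ≡ 1 (mod 3); q2=value ≡ 2 (mod 3)
All binary strings representing a multiple of 3 (read in base 2; leading zeros allowed and ε counts as 0)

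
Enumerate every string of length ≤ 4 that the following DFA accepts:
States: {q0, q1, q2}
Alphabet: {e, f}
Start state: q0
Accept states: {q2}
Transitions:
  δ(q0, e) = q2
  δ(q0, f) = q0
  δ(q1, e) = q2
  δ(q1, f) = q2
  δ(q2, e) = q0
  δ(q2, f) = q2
e, ef, fe, eee, eff, fef, ffe, eeef, eefe, efee, efff, feee, feff, ffef, fffe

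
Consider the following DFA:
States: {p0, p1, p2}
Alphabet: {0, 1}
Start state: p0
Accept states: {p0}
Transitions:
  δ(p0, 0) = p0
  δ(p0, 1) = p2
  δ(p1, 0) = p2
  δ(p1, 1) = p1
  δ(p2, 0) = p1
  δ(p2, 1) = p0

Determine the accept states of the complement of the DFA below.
Complement accept states = All states \ Original accept states
= {p0, p1, p2} \ {p0}
{p1, p2}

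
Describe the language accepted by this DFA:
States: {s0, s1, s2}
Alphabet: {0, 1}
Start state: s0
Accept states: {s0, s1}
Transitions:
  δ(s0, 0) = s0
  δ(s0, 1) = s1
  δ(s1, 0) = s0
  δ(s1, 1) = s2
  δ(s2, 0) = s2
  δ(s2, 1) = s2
Testing a few strings:
  '0' → accept
  '1010' → accept
  '010' → accept
  '0111' → reject
State roles: s0=last symbol not 1 (ok); s1=last symbol 1 (ok); s2=saw 11 (dead)
All binary strings with no two consecutive 1's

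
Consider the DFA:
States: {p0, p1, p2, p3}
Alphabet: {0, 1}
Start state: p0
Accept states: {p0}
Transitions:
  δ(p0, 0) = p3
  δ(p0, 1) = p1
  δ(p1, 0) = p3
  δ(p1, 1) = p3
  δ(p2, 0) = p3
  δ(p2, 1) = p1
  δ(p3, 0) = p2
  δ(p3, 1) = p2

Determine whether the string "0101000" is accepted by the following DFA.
Processing string "0101000":
  p0 --0--> p3
  p3 --1--> p2
  p2 --0--> p3
  p3 --1--> p2
  p2 --0--> p3
  p3 --0--> p2
  p2 --0--> p3
Final state: p3
Accept states: {p0}
No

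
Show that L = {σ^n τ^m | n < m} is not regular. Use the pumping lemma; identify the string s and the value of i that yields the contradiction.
Assume L is regular with pumping length p. Idea: pumping up the σ-block makes the σ-count reach the τ-count.
Choose s = σ^p τ^(p+1) ∈ L. By the pumping lemma, s = xyz with |xy| ≤ p, |y| > 0, so y = σ^k with k ≥ 1. Then xy²z = σ^(p+k) τ^(p+1). Since p+k ≥ p+1, the number of σ's is no longer strictly less than the number of τ's, so xy²z ∉ L.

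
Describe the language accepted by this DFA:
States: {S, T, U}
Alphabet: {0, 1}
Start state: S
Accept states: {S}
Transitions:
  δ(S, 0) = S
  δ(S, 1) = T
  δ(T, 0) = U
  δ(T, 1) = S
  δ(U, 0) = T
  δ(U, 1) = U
Testing a few strings:
  '0110' → accept
  '1100' → accept
  '1' → reject
  '0' → accept
State roles: S=value ≡ 0 (mod 3); T=value ≡ 1 (mod 3); U=value ≡ 2 (mod 3)
All binary strings representing a multiple of 3 (read in base 2; leading zeros allowed and ε counts as 0)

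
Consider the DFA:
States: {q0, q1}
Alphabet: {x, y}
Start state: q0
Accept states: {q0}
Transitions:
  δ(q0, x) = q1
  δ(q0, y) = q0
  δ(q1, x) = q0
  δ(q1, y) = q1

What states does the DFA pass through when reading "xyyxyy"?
read 'x': q0 → q1
  read 'y': q1 → q1
  read 'y': q1 → q1
  read 'x': q1 → q0
  read 'y': q0 → q0
  read 'y': q0 → q0
q0 -> q1 -> q1 -> q1 -> q0 -> q0 -> q0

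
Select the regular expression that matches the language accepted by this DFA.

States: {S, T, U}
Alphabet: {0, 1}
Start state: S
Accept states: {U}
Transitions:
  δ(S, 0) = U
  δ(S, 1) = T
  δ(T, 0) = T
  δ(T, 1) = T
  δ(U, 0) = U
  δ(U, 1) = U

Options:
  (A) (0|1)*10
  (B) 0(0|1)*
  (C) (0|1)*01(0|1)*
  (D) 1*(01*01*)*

Check each option against the DFA on short strings; one disagreement eliminates an option:
  (A) (0|1)*10: on '0' the DFA goes S → U and accepts (U ∈ Accept), but the regex does not match it → eliminate
  (B) 0(0|1)*: agrees with the DFA on every string of length ≤ 6
  (C) (0|1)*01(0|1)*: on '0' the DFA goes S → U and accepts (U ∈ Accept), but the regex does not match it → eliminate
  (D) 1*(01*01*)*: on ε the DFA stays in S and rejects (S ∉ Accept), but the regex matches it → eliminate
Only (B) is consistent with the DFA.
(B) 0(0|1)*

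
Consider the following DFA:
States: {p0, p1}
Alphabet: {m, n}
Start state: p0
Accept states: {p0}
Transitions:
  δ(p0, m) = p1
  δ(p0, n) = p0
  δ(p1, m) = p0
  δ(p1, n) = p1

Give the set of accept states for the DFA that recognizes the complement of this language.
Complement accept states = All states \ Original accept states
= {p0, p1} \ {p0}
{p1}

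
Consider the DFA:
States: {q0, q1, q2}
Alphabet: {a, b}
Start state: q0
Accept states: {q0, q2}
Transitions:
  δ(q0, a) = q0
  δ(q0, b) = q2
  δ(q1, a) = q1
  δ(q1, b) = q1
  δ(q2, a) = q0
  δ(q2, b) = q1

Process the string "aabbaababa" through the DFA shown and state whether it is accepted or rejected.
Processing string "aabbaababa":
  q0 --a--> q0
  q0 --a--> q0
  q0 --b--> q2
  q2 --b--> q1
  q1 --a--> q1
  q1 --a--> q1
  q1 --b--> q1
  q1 --a--> q1
  q1 --b--> q1
  q1 --a--> q1
Final state: q1
Accept states: {q0, q2}
No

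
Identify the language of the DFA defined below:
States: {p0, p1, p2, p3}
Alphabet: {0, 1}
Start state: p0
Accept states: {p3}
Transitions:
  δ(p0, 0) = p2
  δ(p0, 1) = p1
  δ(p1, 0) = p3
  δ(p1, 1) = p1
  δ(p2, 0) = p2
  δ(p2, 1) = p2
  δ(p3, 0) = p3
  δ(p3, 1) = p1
Testing a few strings:
  '0' → reject
  '10' → accept
  '1011' → reject
  '00' → reject
State roles: p0=no input read; p1=started with 1, last symbol 1; p2=started with 0 (dead); p3=started with 1, last symbol 0
All binary strings that start with 1 and end with 0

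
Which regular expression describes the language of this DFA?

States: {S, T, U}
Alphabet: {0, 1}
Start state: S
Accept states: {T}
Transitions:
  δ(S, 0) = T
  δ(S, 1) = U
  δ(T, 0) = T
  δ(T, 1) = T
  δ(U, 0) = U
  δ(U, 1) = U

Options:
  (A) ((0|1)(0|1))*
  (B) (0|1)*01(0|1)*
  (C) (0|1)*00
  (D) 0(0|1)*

Check each option against the DFA on short strings; one disagreement eliminates an option:
  (A) ((0|1)(0|1))*: on ε the DFA stays in S and rejects (S ∉ Accept), but the regex matches it → eliminate
  (B) (0|1)*01(0|1)*: on '0' the DFA goes S → T and accepts (T ∈ Accept), but the regex does not match it → eliminate
  (C) (0|1)*00: on '0' the DFA goes S → T and accepts (T ∈ Accept), but the regex does not match it → eliminate
  (D) 0(0|1)*: agrees with the DFA on every string of length ≤ 6
Only (D) is consistent with the DFA.
(D) 0(0|1)*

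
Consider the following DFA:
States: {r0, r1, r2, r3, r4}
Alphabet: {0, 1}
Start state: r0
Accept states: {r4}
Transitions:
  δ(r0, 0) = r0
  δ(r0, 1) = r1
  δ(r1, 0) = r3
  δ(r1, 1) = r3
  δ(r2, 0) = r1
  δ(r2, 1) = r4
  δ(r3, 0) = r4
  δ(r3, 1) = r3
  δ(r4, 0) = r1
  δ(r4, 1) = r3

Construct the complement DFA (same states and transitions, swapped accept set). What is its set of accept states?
Complement accept states = All states \ Original accept states
= {r0, r1, r2, r3, r4} \ {r4}
{r0, r1, r2, r3}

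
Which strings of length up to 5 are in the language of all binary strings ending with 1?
1, 01, 11, 001, 011, 101, 111, 0001, 0011, 0101, 0111, 1001, 1011, 1101, 1111, 00001, 00011, 00101, 00111, 01001, 01011, 01101, 01111, 10001, 10011, 10101, 10111, 11001, 11011, 11101, 11111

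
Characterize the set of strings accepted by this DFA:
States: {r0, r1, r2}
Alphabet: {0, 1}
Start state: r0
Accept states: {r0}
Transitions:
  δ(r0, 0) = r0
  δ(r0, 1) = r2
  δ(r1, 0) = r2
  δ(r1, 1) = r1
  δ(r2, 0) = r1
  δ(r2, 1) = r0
Testing a few strings:
  '110' → accept
  '1111' → accept
  '0000' → accept
  '101' → reject
State roles: r0=value ≡ 0 (mod 3); r1=value ≡ 2 (mod 3); r2=value ≡ 1 (mod 3)
All binary strings representing a multiple of 3 (read in base 2; leading zeros allowed and ε counts as 0)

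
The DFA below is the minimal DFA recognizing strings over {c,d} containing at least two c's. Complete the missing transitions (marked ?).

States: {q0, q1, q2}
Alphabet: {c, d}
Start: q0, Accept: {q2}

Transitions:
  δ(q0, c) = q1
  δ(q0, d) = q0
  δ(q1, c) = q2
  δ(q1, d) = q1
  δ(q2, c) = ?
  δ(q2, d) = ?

From the language and accept set, identify what each state tracks — q0: zero c's seen; q1: one c seen; q2: ≥ two c's seen.
Each missing δ(q, a) is the state matching the new tracked value after reading a.
δ(q2, c) = q2; δ(q2, d) = q2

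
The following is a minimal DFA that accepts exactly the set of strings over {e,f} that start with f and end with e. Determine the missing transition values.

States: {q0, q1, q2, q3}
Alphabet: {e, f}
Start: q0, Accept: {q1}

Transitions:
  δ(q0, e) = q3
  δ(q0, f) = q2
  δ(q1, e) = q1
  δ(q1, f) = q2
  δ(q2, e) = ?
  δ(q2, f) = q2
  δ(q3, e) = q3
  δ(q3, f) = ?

From the language and accept set, identify what each state tracks — q0: no input read; q1: started with f, last symbol e; q2: started with f, last symbol f; q3: started with e (dead).
Each missing δ(q, a) is the state matching the new tracked value after reading a.
δ(q2, e) = q1; δ(q3, f) = q3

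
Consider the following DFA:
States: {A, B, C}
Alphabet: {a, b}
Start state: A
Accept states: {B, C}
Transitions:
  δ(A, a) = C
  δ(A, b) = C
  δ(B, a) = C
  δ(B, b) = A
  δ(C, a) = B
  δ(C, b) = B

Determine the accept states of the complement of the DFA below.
Complement accept states = All states \ Original accept states
= {A, B, C} \ {B, C}
{A}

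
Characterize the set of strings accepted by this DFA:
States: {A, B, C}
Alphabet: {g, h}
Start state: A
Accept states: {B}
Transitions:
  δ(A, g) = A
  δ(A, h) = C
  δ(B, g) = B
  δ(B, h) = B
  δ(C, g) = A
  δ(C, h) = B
Testing a few strings:
  'hg' → reject
  'h' → reject
  'hh' → accept
  'hhg' → accept
State roles: A=no progress toward hh; B=substring hh seen; C=one trailing h
All strings over {g,h} containing the substring hh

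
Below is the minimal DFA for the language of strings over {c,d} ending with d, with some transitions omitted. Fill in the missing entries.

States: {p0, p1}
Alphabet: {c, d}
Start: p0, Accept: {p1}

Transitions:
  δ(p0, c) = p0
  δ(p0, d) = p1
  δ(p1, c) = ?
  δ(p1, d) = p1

From the language and accept set, identify what each state tracks — p0: last symbol not d; p1: last symbol is d.
Each missing δ(q, a) is the state matching the new tracked value after reading a.
δ(p1, c) = p0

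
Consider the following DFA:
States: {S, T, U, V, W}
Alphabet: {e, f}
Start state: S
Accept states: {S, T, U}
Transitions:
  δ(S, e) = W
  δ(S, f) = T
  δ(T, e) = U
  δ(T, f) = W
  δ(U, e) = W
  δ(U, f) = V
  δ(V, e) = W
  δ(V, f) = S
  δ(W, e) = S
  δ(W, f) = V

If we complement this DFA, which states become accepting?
Complement accept states = All states \ Original accept states
= {S, T, U, V, W} \ {S, T, U}
{V, W}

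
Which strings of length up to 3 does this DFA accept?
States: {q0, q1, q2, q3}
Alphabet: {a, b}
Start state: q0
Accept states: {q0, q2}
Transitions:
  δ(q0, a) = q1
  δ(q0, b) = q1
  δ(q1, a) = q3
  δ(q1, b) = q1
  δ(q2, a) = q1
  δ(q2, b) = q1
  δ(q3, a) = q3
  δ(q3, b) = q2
ε, aab, bab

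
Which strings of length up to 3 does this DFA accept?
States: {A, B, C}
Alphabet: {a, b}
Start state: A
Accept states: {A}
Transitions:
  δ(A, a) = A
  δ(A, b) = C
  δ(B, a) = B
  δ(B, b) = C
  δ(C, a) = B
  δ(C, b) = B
ε, a, aa, aaa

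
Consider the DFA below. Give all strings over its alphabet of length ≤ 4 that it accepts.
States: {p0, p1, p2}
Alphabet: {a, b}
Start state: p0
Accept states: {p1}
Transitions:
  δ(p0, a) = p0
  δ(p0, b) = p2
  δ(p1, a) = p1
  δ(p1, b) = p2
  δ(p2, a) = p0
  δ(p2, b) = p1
bb, abb, bba, aabb, abba, babb, bbaa, bbbb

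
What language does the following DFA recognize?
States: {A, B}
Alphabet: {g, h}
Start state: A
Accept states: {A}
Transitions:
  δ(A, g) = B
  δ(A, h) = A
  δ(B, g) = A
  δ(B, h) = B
Testing a few strings:
  'h' → accept
  'gh' → reject
  'hg' → reject
  'ghg' → accept
State roles: A=even number of g's so far; B=odd number of g's so far
All strings over {g,h} with an even number of g's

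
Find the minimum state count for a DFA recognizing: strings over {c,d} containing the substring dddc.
By Myhill–Nerode, count the distinguishable equivalence classes: 5 classes — one per longest suffix of the input that is a prefix of 'dddc' (lengths 0 through 3), plus an absorbing 'already seen dddc' class.
5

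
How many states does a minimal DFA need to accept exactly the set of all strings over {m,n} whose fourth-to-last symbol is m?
By Myhill–Nerode, count the distinguishable equivalence classes: 2^4 = 16 classes — the DFA must remember the last 4 symbols read; every pair of distinct length-4 suffixes is distinguishable by some continuation.
16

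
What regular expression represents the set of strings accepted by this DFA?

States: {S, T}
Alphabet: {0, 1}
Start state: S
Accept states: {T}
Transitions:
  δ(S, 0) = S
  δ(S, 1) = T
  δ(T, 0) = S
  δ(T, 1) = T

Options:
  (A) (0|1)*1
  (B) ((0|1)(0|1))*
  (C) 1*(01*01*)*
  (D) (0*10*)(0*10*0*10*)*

Check each option against the DFA on short strings; one disagreement eliminates an option:
  (A) (0|1)*1: agrees with the DFA on every string of length ≤ 6
  (B) ((0|1)(0|1))*: on ε the DFA stays in S and rejects (S ∉ Accept), but the regex matches it → eliminate
  (C) 1*(01*01*)*: on ε the DFA stays in S and rejects (S ∉ Accept), but the regex matches it → eliminate
  (D) (0*10*)(0*10*0*10*)*: on '10' the DFA goes S → T → S and rejects (S ∉ Accept), but the regex matches it → eliminate
Only (A) is consistent with the DFA.
(A) (0|1)*1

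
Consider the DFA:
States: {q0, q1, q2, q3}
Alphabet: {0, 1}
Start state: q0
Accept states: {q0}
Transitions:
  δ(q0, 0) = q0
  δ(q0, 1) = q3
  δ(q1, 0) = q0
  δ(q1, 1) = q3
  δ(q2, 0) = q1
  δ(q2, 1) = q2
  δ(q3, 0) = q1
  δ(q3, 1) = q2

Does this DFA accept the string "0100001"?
Processing string "0100001":
  q0 --0--> q0
  q0 --1--> q3
  q3 --0--> q1
  q1 --0--> q0
  q0 --0--> q0
  q0 --0--> q0
  q0 --1--> q3
Final state: q3
Accept states: {q0}
No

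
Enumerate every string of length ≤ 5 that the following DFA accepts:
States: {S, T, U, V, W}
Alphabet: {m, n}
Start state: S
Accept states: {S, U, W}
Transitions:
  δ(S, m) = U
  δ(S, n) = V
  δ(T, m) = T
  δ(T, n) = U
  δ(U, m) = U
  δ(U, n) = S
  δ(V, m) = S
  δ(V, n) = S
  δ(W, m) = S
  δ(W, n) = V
ε, m, mm, mn, nm, nn, mmm, mmn, mnm, nmm, nnm, mmmm, mmmn, mmnm, mnmm, mnmn, mnnm, mnnn, nmmm, nmmn, nmnm, nmnn, nnmm, nnmn, nnnm, nnnn, mmmmm, mmmmn, mmmnm, mmnmm, mmnmn, mmnnm, mmnnn, mnmmm, mnmmn, mnmnm, mnnmm, mnnnm, nmmmm, nmmmn, nmmnm, nmnmm, nmnnm, nnmmm, nnmmn, nnmnm, nnnmm, nnnnm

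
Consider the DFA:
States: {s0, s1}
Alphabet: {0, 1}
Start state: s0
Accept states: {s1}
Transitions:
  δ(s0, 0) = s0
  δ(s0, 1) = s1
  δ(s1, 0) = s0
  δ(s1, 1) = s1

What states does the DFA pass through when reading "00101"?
read '0': s0 → s0
  read '0': s0 → s0
  read '1': s0 → s1
  read '0': s1 → s0
  read '1': s0 → s1
s0 -> s0 -> s0 -> s1 -> s0 -> s1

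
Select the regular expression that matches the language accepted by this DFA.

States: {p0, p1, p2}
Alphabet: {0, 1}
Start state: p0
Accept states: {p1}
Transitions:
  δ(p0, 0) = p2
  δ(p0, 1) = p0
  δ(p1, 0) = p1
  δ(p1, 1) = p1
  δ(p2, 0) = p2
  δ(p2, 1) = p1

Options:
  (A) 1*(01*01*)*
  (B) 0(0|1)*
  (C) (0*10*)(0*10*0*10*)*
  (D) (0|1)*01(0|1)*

Check each option against the DFA on short strings; one disagreement eliminates an option:
  (A) 1*(01*01*)*: on ε the DFA stays in p0 and rejects (p0 ∉ Accept), but the regex matches it → eliminate
  (B) 0(0|1)*: on '0' the DFA goes p0 → p2 and rejects (p2 ∉ Accept), but the regex matches it → eliminate
  (C) (0*10*)(0*10*0*10*)*: on '1' the DFA goes p0 → p0 and rejects (p0 ∉ Accept), but the regex matches it → eliminate
  (D) (0|1)*01(0|1)*: agrees with the DFA on every string of length ≤ 6
Only (D) is consistent with the DFA.
(D) (0|1)*01(0|1)*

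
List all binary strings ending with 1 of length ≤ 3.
1, 01, 11, 001, 011, 101, 111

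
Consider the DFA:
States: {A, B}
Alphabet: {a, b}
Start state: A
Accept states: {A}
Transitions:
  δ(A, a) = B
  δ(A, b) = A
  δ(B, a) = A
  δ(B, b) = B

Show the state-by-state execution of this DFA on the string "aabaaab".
read 'a': A → B
  read 'a': B → A
  read 'b': A → A
  read 'a': A → B
  read 'a': B → A
  read 'a': A → B
  read 'b': B → B
A -> B -> A -> A -> B -> A -> B -> B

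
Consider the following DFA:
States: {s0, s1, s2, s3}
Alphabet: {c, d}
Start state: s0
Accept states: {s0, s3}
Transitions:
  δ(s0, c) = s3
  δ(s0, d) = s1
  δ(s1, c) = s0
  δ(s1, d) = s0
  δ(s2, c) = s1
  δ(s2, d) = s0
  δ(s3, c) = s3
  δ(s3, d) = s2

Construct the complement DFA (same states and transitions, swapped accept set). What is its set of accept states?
Complement accept states = All states \ Original accept states
= {s0, s1, s2, s3} \ {s0, s3}
{s1, s2}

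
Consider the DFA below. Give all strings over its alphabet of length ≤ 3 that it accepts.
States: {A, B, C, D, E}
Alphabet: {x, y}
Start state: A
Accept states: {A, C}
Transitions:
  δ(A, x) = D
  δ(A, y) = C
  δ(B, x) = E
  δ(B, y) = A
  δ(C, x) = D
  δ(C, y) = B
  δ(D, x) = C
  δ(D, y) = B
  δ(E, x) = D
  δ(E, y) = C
ε, y, xx, xyy, yxx, yyy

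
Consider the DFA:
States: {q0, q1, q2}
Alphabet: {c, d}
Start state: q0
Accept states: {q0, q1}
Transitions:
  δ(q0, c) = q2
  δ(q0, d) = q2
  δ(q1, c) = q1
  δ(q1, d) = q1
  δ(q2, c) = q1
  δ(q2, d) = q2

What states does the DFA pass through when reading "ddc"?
read 'd': q0 → q2
  read 'd': q2 → q2
  read 'c': q2 → q1
q0 -> q2 -> q2 -> q1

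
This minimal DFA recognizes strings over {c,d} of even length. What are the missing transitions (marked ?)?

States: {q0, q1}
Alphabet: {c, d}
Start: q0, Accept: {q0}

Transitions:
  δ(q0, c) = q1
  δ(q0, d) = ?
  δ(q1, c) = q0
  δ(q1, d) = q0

From the language and accept set, identify what each state tracks — q0: even length so far; q1: odd length so far.
Each missing δ(q, a) is the state matching the new tracked value after reading a.
δ(q0, d) = q1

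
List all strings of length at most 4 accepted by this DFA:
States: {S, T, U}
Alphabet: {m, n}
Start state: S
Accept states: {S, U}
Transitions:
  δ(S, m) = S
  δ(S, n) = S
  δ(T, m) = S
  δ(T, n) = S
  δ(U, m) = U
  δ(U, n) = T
ε, m, n, mm, mn, nm, nn, mmm, mmn, mnm, mnn, nmm, nmn, nnm, nnn, mmmm, mmmn, mmnm, mmnn, mnmm, mnmn, mnnm, mnnn, nmmm, nmmn, nmnm, nmnn, nnmm, nnmn, nnnm, nnnn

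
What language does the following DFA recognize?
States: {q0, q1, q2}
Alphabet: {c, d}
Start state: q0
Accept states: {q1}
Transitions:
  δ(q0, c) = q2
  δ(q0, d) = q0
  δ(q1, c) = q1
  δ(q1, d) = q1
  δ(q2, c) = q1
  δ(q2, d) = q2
Testing a few strings:
  'cd' → reject
  'cdc' → accept
  'dd' → reject
  'ccc' → accept
State roles: q0=zero c's seen; q1=≥ two c's seen; q2=one c seen
All strings over {c,d} containing at least two c's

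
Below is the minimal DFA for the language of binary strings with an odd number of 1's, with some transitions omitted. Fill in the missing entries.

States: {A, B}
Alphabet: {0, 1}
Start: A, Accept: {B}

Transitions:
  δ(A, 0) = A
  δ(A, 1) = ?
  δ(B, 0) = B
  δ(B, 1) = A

From the language and accept set, identify what each state tracks — A: even number of 1's so far; B: odd number of 1's so far.
Each missing δ(q, a) is the state matching the new tracked value after reading a.
δ(A, 1) = B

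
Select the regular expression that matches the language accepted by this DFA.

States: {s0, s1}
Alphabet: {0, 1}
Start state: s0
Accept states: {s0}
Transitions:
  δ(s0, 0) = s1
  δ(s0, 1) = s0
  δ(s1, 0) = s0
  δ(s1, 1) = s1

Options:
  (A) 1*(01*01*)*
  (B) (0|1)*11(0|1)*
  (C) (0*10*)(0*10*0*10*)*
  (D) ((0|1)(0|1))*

Check each option against the DFA on short strings; one disagreement eliminates an option:
  (A) 1*(01*01*)*: agrees with the DFA on every string of length ≤ 6
  (B) (0|1)*11(0|1)*: on ε the DFA stays in s0 and accepts (s0 ∈ Accept), but the regex does not match it → eliminate
  (C) (0*10*)(0*10*0*10*)*: on ε the DFA stays in s0 and accepts (s0 ∈ Accept), but the regex does not match it → eliminate
  (D) ((0|1)(0|1))*: on '1' the DFA goes s0 → s0 and accepts (s0 ∈ Accept), but the regex does not match it → eliminate
Only (A) is consistent with the DFA.
(A) 1*(01*01*)*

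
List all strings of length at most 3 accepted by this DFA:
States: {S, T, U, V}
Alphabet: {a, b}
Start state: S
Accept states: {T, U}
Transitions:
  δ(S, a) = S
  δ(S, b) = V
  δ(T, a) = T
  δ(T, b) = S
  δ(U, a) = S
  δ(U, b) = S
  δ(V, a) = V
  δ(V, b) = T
bb, abb, bab, bba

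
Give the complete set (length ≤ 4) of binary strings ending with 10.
10, 010, 110, 0010, 0110, 1010, 1110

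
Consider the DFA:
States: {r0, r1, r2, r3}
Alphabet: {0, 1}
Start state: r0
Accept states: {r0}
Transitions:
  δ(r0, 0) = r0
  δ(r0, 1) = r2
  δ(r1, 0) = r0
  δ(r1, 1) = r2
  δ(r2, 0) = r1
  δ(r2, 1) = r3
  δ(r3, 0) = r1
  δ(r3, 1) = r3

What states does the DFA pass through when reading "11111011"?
read '1': r0 → r2
  read '1': r2 → r3
  read '1': r3 → r3
  read '1': r3 → r3
  read '1': r3 → r3
  read '0': r3 → r1
  read '1': r1 → r2
  read '1': r2 → r3
r0 -> r2 -> r3 -> r3 -> r3 -> r3 -> r1 -> r2 -> r3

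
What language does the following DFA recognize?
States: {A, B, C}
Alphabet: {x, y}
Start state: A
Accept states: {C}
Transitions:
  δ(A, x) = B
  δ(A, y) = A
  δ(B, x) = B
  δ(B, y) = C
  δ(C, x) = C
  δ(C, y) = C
Testing a few strings:
  'y' → reject
  'xy' → accept
  'x' → reject
  'xyx' → accept
State roles: A=no x seen yet; B=seen a x, waiting for y; C=substring xy seen
All strings over {x,y} containing the substring xy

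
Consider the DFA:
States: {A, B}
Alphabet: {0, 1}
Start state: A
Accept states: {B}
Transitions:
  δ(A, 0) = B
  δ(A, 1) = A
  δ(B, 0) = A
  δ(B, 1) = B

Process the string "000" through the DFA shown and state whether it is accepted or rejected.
Processing string "000":
  A --0--> B
  B --0--> A
  A --0--> B
Final state: B
Accept states: {B}
Yes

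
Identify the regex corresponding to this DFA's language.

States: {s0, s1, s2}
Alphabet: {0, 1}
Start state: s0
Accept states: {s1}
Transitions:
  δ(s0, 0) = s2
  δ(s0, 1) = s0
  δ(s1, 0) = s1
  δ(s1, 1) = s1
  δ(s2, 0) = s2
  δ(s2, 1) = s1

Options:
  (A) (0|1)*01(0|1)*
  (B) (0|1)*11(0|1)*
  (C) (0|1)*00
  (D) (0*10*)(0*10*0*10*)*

Check each option against the DFA on short strings; one disagreement eliminates an option:
  (A) (0|1)*01(0|1)*: agrees with the DFA on every string of length ≤ 6
  (B) (0|1)*11(0|1)*: on '01' the DFA goes s0 → s2 → s1 and accepts (s1 ∈ Accept), but the regex does not match it → eliminate
  (C) (0|1)*00: on '00' the DFA goes s0 → s2 → s2 and rejects (s2 ∉ Accept), but the regex matches it → eliminate
  (D) (0*10*)(0*10*0*10*)*: on '1' the DFA goes s0 → s0 and rejects (s0 ∉ Accept), but the regex matches it → eliminate
Only (A) is consistent with the DFA.
(A) (0|1)*01(0|1)*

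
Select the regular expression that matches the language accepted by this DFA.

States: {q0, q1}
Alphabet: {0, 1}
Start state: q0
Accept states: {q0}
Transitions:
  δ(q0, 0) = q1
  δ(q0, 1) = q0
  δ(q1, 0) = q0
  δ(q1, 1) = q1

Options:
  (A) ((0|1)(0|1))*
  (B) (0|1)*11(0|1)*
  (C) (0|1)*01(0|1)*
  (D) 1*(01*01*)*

Check each option against the DFA on short strings; one disagreement eliminates an option:
  (A) ((0|1)(0|1))*: on '1' the DFA goes q0 → q0 and accepts (q0 ∈ Accept), but the regex does not match it → eliminate
  (B) (0|1)*11(0|1)*: on ε the DFA stays in q0 and accepts (q0 ∈ Accept), but the regex does not match it → eliminate
  (C) (0|1)*01(0|1)*: on ε the DFA stays in q0 and accepts (q0 ∈ Accept), but the regex does not match it → eliminate
  (D) 1*(01*01*)*: agrees with the DFA on every string of length ≤ 6
Only (D) is consistent with the DFA.
(D) 1*(01*01*)*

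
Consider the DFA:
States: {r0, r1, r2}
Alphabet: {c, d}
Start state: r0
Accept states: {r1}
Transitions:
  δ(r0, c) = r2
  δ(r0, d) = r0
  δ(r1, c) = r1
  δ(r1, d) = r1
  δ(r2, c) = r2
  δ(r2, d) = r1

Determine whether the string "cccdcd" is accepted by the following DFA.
Processing string "cccdcd":
  r0 --c--> r2
  r2 --c--> r2
  r2 --c--> r2
  r2 --d--> r1
  r1 --c--> r1
  r1 --d--> r1
Final state: r1
Accept states: {r1}
Yes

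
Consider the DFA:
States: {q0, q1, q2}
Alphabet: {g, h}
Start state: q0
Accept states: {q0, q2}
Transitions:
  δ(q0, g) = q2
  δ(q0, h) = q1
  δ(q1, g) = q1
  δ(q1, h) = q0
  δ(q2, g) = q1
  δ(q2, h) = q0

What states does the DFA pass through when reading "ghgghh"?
read 'g': q0 → q2
  read 'h': q2 → q0
  read 'g': q0 → q2
  read 'g': q2 → q1
  read 'h': q1 → q0
  read 'h': q0 → q1
q0 -> q2 -> q0 -> q2 -> q1 -> q0 -> q1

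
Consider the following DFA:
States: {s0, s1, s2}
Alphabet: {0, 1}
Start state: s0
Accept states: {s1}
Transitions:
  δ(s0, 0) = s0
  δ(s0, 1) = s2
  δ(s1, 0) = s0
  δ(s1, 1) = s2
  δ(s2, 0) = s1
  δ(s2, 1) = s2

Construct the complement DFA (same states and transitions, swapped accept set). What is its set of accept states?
Complement accept states = All states \ Original accept states
= {s0, s1, s2} \ {s1}
{s0, s2}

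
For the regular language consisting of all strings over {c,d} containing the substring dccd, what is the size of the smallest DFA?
By Myhill–Nerode, count the distinguishable equivalence classes: 5 classes — one per longest suffix of the input that is a prefix of 'dccd' (lengths 0 through 3), plus an absorbing 'already seen dccd' class.
5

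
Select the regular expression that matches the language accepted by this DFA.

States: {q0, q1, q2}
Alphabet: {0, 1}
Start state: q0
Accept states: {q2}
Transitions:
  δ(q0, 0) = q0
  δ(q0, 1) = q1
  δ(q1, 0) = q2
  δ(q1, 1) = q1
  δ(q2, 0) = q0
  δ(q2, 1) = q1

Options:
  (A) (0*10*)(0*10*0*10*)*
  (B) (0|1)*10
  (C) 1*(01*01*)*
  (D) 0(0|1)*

Check each option against the DFA on short strings; one disagreement eliminates an option:
  (A) (0*10*)(0*10*0*10*)*: on '1' the DFA goes q0 → q1 and rejects (q1 ∉ Accept), but the regex matches it → eliminate
  (B) (0|1)*10: agrees with the DFA on every string of length ≤ 6
  (C) 1*(01*01*)*: on ε the DFA stays in q0 and rejects (q0 ∉ Accept), but the regex matches it → eliminate
  (D) 0(0|1)*: on '0' the DFA goes q0 → q0 and rejects (q0 ∉ Accept), but the regex matches it → eliminate
Only (B) is consistent with the DFA.
(B) (0|1)*10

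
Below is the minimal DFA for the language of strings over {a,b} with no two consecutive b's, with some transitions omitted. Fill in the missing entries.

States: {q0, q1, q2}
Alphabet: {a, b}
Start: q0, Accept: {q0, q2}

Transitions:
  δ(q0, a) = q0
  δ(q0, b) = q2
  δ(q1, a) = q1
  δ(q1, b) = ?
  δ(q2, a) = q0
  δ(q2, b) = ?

From the language and accept set, identify what each state tracks — q0: last symbol not b (ok); q1: saw bb (dead); q2: last symbol b (ok).
Each missing δ(q, a) is the state matching the new tracked value after reading a.
δ(q1, b) = q1; δ(q2, b) = q1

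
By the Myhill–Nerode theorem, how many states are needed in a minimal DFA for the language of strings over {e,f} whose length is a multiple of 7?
By Myhill–Nerode, count the distinguishable equivalence classes: 7 classes — one per residue of the length mod 7; class i is distinguished from class j by any string of length (7 − i) mod 7.
7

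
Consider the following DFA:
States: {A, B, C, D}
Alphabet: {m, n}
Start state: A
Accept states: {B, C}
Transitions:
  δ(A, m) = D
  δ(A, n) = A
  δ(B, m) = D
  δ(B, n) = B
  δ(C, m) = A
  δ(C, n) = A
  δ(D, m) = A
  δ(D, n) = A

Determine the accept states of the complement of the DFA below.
Complement accept states = All states \ Original accept states
= {A, B, C, D} \ {B, C}
{A, D}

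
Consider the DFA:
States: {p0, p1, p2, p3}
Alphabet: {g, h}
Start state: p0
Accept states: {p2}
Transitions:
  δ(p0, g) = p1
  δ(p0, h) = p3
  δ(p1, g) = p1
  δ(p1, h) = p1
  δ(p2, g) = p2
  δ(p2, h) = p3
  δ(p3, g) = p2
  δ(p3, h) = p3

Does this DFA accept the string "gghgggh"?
Processing string "gghgggh":
  p0 --g--> p1
  p1 --g--> p1
  p1 --h--> p1
  p1 --g--> p1
  p1 --g--> p1
  p1 --g--> p1
  p1 --h--> p1
Final state: p1
Accept states: {p2}
No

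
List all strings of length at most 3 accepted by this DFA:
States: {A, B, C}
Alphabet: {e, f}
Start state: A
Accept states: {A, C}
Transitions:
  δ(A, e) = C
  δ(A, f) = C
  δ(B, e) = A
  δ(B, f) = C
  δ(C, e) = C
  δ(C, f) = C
ε, e, f, ee, ef, fe, ff, eee, eef, efe, eff, fee, fef, ffe, fff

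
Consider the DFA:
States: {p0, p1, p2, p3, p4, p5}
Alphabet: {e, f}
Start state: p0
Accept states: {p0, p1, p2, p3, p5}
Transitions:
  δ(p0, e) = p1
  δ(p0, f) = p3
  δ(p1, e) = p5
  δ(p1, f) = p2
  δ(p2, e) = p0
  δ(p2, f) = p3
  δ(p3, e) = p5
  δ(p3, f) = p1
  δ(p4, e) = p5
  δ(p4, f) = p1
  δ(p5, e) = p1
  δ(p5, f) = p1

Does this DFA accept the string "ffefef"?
Processing string "ffefef":
  p0 --f--> p3
  p3 --f--> p1
  p1 --e--> p5
  p5 --f--> p1
  p1 --e--> p5
  p5 --f--> p1
Final state: p1
Accept states: {p0, p1, p2, p3, p5}
Yes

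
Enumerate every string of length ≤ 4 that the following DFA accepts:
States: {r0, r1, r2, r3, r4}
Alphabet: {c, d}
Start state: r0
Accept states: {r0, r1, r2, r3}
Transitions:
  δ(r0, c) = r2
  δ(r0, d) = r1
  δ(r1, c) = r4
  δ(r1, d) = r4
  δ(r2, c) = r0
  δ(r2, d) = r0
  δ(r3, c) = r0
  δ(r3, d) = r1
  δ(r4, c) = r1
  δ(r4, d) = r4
ε, c, d, cc, cd, ccc, ccd, cdc, cdd, dcc, ddc, cccc, cccd, cdcc, cdcd, dcdc, dddc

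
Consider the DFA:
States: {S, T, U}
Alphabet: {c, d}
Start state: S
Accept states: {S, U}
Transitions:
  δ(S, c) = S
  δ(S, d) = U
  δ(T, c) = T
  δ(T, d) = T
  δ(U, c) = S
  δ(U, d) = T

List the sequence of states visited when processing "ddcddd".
read 'd': S → U
  read 'd': U → T
  read 'c': T → T
  read 'd': T → T
  read 'd': T → T
  read 'd': T → T
S -> U -> T -> T -> T -> T -> T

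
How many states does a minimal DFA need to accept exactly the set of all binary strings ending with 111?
By Myhill–Nerode, count the distinguishable equivalence classes: 4 classes — one per longest suffix of the input that is a prefix of '111' (lengths 0 through 3); only the length-3 class is accepting.
4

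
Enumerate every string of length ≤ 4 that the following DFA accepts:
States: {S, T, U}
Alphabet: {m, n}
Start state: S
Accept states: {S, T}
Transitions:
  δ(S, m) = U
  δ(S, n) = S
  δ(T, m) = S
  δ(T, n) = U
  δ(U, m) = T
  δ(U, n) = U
ε, n, mm, nn, mmm, mnm, nmm, nnn, mmmn, mmnm, mnmm, mnnm, nmmm, nmnm, nnmm, nnnn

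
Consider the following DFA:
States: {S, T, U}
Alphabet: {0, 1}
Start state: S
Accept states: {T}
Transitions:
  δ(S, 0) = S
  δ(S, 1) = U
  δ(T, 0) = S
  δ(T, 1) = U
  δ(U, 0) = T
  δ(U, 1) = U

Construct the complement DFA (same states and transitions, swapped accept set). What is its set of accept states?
Complement accept states = All states \ Original accept states
= {S, T, U} \ {T}
{S, U}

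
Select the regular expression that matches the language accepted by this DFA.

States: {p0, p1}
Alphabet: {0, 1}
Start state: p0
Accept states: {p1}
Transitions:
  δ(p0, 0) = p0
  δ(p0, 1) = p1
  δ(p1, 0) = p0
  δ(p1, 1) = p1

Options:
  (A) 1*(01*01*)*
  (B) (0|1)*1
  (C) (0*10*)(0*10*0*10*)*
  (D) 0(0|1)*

Check each option against the DFA on short strings; one disagreement eliminates an option:
  (A) 1*(01*01*)*: on ε the DFA stays in p0 and rejects (p0 ∉ Accept), but the regex matches it → eliminate
  (B) (0|1)*1: agrees with the DFA on every string of length ≤ 6
  (C) (0*10*)(0*10*0*10*)*: on '10' the DFA goes p0 → p1 → p0 and rejects (p0 ∉ Accept), but the regex matches it → eliminate
  (D) 0(0|1)*: on '0' the DFA goes p0 → p0 and rejects (p0 ∉ Accept), but the regex matches it → eliminate
Only (B) is consistent with the DFA.
(B) (0|1)*1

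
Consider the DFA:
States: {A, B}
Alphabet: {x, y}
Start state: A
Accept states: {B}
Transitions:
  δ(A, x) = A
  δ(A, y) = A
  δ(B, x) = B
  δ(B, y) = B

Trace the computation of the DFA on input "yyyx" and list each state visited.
read 'y': A → A
  read 'y': A → A
  read 'y': A → A
  read 'x': A → A
A -> A -> A -> A -> A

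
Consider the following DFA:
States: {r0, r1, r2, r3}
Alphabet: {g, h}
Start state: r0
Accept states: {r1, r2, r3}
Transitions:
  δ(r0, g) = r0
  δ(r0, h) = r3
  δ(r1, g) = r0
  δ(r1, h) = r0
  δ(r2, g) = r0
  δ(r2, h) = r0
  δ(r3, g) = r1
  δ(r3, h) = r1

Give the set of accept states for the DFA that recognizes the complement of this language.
Complement accept states = All states \ Original accept states
= {r0, r1, r2, r3} \ {r1, r2, r3}
{r0}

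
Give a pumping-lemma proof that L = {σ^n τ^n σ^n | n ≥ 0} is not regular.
Assume L is regular with pumping length p. Idea: pumping the first σ-block unbalances it against the other two.
Choose s = σ^p τ^p σ^p ∈ L (|s| = 3p ≥ p). By the pumping lemma, s = xyz with |xy| ≤ p, |y| > 0, so y = σ^k with k ≥ 1, inside the first σ-block. Then xy²z = σ^(p+k) τ^p σ^p. The first block has length p+k ≠ p, so the three block lengths are no longer equal and xy²z ∉ L.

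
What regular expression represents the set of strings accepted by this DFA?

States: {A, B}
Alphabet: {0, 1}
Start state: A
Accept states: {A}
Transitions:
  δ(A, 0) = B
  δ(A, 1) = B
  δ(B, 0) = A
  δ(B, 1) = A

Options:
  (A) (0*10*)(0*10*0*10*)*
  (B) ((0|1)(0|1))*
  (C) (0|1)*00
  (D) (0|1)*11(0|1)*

Check each option against the DFA on short strings; one disagreement eliminates an option:
  (A) (0*10*)(0*10*0*10*)*: on ε the DFA stays in A and accepts (A ∈ Accept), but the regex does not match it → eliminate
  (B) ((0|1)(0|1))*: agrees with the DFA on every string of length ≤ 6
  (C) (0|1)*00: on ε the DFA stays in A and accepts (A ∈ Accept), but the regex does not match it → eliminate
  (D) (0|1)*11(0|1)*: on ε the DFA stays in A and accepts (A ∈ Accept), but the regex does not match it → eliminate
Only (B) is consistent with the DFA.
(B) ((0|1)(0|1))*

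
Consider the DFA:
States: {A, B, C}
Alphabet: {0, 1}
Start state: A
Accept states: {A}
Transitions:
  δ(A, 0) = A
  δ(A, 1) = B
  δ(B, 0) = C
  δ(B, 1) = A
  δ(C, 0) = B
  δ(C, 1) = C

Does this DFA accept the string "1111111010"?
Processing string "1111111010":
  A --1--> B
  B --1--> A
  A --1--> B
  B --1--> A
  A --1--> B
  B --1--> A
  A --1--> B
  B --0--> C
  C --1--> C
  C --0--> B
Final state: B
Accept states: {A}
No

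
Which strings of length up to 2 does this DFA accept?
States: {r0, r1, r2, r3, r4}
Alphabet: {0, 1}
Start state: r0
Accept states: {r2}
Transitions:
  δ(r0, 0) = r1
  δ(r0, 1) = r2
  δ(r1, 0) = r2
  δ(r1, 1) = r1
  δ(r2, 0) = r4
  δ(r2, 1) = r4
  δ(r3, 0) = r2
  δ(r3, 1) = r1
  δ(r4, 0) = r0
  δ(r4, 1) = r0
1, 00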